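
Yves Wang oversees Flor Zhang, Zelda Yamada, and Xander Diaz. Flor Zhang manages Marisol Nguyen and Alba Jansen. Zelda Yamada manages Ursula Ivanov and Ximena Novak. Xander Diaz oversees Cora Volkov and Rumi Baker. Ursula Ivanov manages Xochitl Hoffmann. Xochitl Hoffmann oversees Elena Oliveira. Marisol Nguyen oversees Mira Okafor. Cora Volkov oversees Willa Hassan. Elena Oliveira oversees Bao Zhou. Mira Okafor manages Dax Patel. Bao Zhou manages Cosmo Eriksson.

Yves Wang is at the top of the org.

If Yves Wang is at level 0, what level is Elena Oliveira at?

4

Chain from Elena Oliveira up to Yves Wang: Elena Oliveira → Xochitl Hoffmann → Ursula Ivanov → Zelda Yamada → Yves Wang. That is 4 steps up, so Elena Oliveira is 4 levels below Yves Wang.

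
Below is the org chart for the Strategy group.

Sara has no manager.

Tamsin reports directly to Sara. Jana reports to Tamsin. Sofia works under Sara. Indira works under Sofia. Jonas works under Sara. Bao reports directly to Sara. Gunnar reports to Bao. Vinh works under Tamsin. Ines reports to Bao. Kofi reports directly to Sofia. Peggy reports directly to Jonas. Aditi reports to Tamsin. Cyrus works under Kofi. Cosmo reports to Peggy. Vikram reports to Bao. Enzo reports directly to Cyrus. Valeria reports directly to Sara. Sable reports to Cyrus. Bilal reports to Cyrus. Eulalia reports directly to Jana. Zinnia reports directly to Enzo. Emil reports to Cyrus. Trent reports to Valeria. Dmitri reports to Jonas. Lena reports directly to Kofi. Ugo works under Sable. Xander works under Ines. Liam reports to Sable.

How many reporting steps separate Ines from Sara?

2

Chain from Ines up to Sara: Ines → Bao → Sara. That is 2 steps up, so Ines is 2 levels below Sara.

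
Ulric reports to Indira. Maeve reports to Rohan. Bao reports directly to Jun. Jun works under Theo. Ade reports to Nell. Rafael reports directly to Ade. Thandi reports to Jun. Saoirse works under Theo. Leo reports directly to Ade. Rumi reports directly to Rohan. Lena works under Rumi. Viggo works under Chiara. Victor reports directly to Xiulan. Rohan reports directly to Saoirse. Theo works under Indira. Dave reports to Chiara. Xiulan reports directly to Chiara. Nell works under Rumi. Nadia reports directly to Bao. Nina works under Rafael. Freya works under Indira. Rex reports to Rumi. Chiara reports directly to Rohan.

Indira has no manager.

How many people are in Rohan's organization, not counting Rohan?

Rohan directly manages Chiara, Rumi, Maeve. Under Chiara: Viggo, Dave, Xiulan, Victor (4). Under Rumi: Rex, Lena, Nell, Ade, Leo, Rafael, Nina (7). Maeve has no reports. So Rohan's organization is 3 direct reports plus everyone under them: 5 + 8 + 1 = 14.

14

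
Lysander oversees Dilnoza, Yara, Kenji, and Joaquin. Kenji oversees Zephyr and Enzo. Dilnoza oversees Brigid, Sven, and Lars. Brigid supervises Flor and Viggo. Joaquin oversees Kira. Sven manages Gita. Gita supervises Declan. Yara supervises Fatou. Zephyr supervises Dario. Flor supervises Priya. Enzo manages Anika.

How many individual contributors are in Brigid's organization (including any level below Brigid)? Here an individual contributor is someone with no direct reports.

The people in Brigid's organization with no one reporting to them are Viggo, Priya. That is 2.

2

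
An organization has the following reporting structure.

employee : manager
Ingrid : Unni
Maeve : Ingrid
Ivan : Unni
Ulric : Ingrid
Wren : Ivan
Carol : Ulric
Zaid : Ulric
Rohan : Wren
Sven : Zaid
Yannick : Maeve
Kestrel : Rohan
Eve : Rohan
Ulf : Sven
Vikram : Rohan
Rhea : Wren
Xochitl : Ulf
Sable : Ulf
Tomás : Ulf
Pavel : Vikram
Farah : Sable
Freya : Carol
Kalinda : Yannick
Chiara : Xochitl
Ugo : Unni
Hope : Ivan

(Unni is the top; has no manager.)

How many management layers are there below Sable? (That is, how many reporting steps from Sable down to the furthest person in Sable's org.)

The longest chain under Sable runs Sable → Farah, which is 1 level below Sable.

1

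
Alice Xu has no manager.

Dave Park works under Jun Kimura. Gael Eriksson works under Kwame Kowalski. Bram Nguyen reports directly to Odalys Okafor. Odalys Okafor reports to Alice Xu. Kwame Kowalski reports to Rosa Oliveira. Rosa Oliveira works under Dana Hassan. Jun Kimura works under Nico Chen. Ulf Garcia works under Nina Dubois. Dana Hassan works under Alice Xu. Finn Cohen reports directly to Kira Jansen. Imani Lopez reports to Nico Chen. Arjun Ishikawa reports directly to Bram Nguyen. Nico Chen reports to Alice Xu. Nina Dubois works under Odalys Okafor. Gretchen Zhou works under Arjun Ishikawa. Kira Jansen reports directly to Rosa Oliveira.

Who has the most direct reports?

Direct-report counts: Alice Xu has 3; Dana Hassan has 1; Rosa Oliveira has 2; Kira Jansen has 1; Kwame Kowalski has 1; Odalys Okafor has 2; Nina Dubois has 1; Bram Nguyen has 1; Arjun Ishikawa has 1; Nico Chen has 2; Jun Kimura has 1. The largest is 3, held by Alice Xu.

Alice Xu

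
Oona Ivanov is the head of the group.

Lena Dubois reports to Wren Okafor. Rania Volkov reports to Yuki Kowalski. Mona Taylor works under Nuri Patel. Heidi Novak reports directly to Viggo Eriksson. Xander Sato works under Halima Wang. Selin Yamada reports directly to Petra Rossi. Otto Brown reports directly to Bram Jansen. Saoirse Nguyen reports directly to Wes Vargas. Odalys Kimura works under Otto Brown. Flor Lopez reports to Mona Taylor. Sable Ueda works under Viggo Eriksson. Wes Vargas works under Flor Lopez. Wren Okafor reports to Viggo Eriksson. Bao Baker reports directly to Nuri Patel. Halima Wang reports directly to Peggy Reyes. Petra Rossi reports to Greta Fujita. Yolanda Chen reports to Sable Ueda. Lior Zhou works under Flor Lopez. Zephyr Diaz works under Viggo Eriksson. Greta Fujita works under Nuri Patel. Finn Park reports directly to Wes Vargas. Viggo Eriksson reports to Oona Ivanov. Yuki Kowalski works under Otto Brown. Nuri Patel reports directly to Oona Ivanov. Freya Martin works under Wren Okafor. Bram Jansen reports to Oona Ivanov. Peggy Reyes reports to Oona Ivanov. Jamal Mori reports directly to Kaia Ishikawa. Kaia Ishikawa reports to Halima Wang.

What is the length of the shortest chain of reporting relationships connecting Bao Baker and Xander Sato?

5

Bao Baker is 2 levels below Oona Ivanov, and Xander Sato is 3 levels below Oona Ivanov (their lowest common manager). The shortest path runs up from Bao Baker to Oona Ivanov and back down to Xander Sato: 2 + 3 = 5 links.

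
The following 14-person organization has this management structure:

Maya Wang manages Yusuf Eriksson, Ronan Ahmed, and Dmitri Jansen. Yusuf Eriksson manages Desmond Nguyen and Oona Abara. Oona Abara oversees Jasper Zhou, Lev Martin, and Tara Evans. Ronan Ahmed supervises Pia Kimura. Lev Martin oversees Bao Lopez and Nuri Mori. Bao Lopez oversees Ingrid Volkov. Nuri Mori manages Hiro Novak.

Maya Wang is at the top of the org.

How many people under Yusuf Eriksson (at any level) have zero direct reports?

The people in Yusuf Eriksson's organization with no one reporting to them are Desmond Nguyen, Tara Evans, Jasper Zhou, Hiro Novak, Ingrid Volkov. That is 5.

5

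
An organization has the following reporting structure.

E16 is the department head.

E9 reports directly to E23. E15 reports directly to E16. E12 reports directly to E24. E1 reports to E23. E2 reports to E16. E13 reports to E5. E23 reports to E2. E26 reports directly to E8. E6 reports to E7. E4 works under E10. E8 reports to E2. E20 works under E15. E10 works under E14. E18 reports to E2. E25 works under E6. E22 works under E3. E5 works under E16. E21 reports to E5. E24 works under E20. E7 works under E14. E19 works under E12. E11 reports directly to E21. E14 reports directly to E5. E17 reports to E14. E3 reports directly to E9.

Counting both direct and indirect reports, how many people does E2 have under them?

8

E2 directly manages E18, E23, E8. E18 has no reports. Under E23: E1, E9, E3, E22 (4). Under E8: E26 (1). So E2's organization is 3 direct reports plus everyone under them: 1 + 5 + 2 = 8.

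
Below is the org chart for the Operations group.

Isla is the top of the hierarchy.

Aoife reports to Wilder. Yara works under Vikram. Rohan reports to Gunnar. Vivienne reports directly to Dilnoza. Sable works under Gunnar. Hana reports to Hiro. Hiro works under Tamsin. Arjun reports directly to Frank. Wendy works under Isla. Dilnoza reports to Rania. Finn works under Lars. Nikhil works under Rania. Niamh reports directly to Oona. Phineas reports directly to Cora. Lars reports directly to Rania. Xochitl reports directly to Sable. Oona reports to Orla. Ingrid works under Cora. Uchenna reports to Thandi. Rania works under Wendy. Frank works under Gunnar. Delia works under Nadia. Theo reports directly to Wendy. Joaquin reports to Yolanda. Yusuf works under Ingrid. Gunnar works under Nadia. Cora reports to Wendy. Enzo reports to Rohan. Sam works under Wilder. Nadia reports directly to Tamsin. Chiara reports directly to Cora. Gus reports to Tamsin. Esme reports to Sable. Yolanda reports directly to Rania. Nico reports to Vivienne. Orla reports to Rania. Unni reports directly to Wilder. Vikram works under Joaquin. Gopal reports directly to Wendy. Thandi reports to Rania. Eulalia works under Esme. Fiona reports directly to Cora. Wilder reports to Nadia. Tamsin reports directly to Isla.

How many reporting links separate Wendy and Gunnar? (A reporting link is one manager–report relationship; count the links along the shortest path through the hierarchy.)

Wendy is 1 level below Isla, and Gunnar is 3 levels below Isla (their lowest common manager). The shortest path runs up from Wendy to Isla and back down to Gunnar: 1 + 3 = 4 links.

4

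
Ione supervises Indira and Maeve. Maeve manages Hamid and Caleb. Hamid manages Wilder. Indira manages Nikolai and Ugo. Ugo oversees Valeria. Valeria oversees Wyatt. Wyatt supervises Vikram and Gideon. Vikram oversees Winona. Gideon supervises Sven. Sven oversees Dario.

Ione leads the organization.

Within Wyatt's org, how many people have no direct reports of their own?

The people in Wyatt's organization with no one reporting to them are Dario, Winona. That is 2.

2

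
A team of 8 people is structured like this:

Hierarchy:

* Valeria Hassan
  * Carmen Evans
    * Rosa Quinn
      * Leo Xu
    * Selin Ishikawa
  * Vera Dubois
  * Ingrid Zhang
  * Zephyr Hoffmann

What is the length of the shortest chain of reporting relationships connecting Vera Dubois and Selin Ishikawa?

Vera Dubois is 1 level below Valeria Hassan, and Selin Ishikawa is 2 levels below Valeria Hassan (their lowest common manager). The shortest path runs up from Vera Dubois to Valeria Hassan and back down to Selin Ishikawa: 1 + 2 = 3 links.

3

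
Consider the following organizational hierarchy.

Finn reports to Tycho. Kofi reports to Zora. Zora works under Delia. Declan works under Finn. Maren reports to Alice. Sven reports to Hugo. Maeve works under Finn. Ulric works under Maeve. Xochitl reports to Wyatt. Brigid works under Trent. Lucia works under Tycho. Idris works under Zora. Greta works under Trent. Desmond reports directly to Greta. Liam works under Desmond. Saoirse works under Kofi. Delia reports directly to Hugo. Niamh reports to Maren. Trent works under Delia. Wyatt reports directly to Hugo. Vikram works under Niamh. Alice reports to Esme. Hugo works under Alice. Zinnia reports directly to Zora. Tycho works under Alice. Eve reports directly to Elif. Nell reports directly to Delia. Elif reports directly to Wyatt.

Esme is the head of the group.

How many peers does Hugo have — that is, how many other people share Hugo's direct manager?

Hugo reports to Alice. Alice's other direct reports are Maren, Tycho — 2 peers.

2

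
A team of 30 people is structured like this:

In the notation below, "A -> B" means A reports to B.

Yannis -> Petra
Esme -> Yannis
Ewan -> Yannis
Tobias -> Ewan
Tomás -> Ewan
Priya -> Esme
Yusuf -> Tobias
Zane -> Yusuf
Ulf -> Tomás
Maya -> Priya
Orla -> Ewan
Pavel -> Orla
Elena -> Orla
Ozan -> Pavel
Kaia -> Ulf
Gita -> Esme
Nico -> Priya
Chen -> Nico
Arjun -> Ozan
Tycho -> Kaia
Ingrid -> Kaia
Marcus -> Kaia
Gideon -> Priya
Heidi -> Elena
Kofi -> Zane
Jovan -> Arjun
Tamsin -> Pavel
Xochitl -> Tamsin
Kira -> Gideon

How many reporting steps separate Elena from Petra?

4

Chain from Elena up to Petra: Elena → Orla → Ewan → Yannis → Petra. That is 4 steps up, so Elena is 4 levels below Petra.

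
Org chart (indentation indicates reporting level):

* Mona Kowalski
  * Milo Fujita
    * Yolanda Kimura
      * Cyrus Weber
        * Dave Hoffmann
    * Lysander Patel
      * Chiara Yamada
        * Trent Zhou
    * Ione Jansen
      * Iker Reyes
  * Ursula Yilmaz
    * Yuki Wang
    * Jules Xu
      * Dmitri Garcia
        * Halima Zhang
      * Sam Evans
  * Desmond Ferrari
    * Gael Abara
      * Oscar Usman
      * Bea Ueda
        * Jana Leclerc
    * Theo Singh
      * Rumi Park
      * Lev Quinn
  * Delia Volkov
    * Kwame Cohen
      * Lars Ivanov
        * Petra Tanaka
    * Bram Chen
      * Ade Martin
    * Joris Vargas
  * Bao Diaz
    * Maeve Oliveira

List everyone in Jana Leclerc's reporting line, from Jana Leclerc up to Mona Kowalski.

Jana Leclerc reports to Bea Ueda. Bea Ueda reports to Gael Abara. Gael Abara reports to Desmond Ferrari. Desmond Ferrari reports to Mona Kowalski. Mona Kowalski is at the top.

Jana Leclerc -> Bea Ueda -> Gael Abara -> Desmond Ferrari -> Mona Kowalski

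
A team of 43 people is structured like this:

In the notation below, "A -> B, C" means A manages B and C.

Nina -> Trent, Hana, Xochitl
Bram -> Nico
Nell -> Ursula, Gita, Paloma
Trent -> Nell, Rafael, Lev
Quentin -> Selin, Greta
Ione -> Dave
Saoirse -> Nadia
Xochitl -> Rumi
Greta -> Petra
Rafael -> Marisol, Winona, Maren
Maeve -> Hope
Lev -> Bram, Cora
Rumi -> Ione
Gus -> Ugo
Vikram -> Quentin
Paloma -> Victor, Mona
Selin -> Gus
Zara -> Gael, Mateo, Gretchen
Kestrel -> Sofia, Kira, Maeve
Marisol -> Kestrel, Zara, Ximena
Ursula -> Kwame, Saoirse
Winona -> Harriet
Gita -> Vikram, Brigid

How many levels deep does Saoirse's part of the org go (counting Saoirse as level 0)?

The longest chain under Saoirse runs Saoirse → Nadia, which is 1 level below Saoirse.

1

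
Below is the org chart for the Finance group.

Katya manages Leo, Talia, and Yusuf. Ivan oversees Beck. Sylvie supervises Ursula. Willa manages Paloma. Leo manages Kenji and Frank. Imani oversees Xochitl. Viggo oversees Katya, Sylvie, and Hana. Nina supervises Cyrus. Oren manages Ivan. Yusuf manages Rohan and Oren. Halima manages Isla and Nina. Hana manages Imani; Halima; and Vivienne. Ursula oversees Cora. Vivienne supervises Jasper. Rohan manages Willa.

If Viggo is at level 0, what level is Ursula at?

2

Chain from Ursula up to Viggo: Ursula → Sylvie → Viggo. That is 2 steps up, so Ursula is 2 levels below Viggo.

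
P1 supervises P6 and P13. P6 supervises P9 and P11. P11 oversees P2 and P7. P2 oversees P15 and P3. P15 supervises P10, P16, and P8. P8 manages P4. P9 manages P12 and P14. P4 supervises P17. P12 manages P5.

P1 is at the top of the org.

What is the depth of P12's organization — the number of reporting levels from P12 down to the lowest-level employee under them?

The longest chain under P12 runs P12 → P5, which is 1 level below P12.

1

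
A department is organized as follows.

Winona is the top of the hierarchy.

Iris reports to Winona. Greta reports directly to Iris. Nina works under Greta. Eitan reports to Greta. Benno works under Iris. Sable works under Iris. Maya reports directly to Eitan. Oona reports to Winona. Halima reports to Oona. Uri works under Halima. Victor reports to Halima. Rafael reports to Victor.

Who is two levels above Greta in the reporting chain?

Winona

Greta reports to Iris, and Iris reports to Winona. So Greta's skip-level manager is Winona.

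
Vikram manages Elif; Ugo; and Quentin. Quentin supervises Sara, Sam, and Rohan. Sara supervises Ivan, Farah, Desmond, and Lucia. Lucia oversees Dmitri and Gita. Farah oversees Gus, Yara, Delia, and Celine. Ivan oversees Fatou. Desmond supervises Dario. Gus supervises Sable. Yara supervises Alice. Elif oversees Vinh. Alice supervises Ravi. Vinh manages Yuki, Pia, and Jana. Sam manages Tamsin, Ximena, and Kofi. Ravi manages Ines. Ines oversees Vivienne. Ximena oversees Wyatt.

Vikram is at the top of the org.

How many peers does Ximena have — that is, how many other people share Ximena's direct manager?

2

Ximena reports to Sam. Sam's other direct reports are Kofi, Tamsin — 2 peers.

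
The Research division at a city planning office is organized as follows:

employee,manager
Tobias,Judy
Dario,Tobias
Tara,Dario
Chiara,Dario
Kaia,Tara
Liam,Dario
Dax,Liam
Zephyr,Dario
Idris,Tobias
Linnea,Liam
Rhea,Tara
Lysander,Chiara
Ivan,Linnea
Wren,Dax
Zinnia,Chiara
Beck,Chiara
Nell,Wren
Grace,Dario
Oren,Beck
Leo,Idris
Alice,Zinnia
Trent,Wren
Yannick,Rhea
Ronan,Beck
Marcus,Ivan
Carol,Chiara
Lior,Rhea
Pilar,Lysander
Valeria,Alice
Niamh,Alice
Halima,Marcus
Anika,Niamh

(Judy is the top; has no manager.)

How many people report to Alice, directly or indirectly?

Alice directly manages Valeria, Niamh. Valeria has no reports. Under Niamh: Anika (1). So Alice's organization is 2 direct reports plus everyone under them: 1 + 2 = 3.

3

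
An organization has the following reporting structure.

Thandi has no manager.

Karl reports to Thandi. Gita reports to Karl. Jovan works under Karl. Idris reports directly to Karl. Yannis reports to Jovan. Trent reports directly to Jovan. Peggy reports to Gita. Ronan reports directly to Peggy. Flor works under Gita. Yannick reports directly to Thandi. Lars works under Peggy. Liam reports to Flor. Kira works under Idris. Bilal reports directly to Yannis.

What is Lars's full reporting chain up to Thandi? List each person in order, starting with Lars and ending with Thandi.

Lars reports to Peggy. Peggy reports to Gita. Gita reports to Karl. Karl reports to Thandi. Thandi is at the top.

Lars -> Peggy -> Gita -> Karl -> Thandi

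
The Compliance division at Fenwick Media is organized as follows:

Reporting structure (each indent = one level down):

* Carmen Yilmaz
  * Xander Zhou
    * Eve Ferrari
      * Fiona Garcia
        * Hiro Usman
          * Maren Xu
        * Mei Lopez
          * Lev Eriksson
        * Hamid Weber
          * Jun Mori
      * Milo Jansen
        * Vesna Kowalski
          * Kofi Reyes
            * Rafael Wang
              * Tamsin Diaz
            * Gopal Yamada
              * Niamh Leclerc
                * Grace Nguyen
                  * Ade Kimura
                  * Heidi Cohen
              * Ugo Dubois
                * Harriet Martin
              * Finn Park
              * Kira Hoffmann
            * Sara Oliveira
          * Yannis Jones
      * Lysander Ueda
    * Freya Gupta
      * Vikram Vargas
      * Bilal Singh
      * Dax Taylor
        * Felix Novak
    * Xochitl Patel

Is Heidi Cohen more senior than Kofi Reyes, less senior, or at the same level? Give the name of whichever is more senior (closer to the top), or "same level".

Heidi Cohen is 9 levels below Carmen Yilmaz; Kofi Reyes is 5. Kofi Reyes is higher.

Kofi Reyes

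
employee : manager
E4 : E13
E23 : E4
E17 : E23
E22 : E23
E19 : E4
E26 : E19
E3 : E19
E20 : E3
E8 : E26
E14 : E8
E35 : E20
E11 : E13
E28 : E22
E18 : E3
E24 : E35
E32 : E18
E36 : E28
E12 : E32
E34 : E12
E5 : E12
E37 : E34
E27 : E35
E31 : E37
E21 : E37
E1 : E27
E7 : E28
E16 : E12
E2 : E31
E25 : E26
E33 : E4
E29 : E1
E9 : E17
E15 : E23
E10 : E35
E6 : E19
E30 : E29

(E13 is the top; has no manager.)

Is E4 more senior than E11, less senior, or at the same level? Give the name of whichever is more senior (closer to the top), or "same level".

same level

Both E4 and E11 are 1 level below E13.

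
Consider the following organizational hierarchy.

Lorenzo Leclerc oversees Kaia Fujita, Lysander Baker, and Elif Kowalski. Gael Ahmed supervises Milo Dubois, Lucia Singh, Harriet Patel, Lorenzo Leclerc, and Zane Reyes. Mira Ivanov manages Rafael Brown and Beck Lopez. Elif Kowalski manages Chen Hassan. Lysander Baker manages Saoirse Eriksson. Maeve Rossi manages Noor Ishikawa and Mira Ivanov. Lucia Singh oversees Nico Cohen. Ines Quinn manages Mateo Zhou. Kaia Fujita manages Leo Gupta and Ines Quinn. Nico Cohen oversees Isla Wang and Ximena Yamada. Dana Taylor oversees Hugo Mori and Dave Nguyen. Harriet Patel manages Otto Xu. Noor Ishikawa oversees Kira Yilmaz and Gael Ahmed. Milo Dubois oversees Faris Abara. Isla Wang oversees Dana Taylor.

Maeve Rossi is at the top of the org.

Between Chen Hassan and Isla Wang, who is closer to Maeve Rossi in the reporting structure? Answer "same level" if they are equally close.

Both Chen Hassan and Isla Wang are 5 levels below Maeve Rossi.

same level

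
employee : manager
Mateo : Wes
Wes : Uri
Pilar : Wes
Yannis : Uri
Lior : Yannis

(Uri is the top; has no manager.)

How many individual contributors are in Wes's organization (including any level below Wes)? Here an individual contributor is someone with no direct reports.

2

The people in Wes's organization with no one reporting to them are Pilar, Mateo. That is 2.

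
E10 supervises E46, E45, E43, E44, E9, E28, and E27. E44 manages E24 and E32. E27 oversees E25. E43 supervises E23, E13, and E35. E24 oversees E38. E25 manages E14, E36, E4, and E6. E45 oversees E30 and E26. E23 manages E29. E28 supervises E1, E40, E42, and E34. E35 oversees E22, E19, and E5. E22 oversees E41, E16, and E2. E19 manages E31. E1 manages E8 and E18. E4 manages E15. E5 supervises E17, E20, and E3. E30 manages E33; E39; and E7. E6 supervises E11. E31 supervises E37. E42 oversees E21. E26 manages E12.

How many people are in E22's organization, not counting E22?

E22 directly manages E41, E16, E2. E41 has no reports. E16 has no reports. E2 has no reports. So E22's organization is 3 direct reports plus everyone under them: 1 + 1 + 1 = 3.

3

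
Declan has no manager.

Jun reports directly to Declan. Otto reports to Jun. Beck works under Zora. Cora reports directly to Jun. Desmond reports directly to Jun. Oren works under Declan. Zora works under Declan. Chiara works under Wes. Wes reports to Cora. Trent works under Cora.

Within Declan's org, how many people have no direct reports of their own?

6

The people in Declan's organization with no one reporting to them are Beck, Oren, Otto, Desmond, Trent, Chiara. That is 6.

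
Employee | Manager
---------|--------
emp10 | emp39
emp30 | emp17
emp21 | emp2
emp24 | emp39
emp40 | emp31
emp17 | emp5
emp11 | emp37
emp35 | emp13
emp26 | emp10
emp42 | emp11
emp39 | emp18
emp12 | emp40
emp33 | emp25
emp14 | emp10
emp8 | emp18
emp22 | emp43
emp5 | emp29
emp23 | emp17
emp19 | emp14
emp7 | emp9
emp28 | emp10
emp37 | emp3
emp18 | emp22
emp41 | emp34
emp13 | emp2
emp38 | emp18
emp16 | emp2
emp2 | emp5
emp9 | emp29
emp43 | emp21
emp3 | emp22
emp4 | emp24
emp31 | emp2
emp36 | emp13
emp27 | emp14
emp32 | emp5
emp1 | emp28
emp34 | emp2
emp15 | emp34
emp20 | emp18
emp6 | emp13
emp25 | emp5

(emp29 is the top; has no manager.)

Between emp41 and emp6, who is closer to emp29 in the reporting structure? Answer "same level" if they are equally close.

same level

Both emp41 and emp6 are 4 levels below emp29.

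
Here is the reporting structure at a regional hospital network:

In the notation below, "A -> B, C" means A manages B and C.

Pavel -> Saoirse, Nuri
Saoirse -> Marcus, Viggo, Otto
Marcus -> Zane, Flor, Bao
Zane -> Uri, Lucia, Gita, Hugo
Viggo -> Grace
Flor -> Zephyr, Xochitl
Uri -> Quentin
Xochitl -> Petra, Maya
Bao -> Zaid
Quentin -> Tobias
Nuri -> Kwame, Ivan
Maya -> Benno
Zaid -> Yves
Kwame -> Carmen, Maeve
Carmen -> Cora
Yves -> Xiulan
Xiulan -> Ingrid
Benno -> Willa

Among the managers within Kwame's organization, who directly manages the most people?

Direct-report counts within Kwame's organization: Kwame has 2; Carmen has 1. The largest is 2, held by Kwame.

Kwame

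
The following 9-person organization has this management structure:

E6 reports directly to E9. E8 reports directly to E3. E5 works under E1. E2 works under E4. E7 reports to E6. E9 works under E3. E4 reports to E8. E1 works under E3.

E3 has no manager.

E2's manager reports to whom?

E8

E2 reports to E4, and E4 reports to E8. So E2's skip-level manager is E8.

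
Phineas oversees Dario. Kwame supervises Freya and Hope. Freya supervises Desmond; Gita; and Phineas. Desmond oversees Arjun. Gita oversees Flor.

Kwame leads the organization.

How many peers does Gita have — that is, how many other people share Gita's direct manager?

Gita reports to Freya. Freya's other direct reports are Desmond, Phineas — 2 peers.

2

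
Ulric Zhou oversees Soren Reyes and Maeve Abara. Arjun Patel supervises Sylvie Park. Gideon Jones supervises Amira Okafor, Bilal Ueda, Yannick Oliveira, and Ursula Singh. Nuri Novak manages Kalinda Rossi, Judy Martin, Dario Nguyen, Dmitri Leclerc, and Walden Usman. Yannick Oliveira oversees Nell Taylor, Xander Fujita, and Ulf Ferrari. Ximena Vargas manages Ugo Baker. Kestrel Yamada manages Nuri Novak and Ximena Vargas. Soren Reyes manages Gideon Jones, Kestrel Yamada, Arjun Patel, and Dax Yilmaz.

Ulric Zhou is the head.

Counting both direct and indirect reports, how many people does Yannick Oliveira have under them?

Yannick Oliveira directly manages Nell Taylor, Xander Fujita, Ulf Ferrari. Nell Taylor has no reports. Xander Fujita has no reports. Ulf Ferrari has no reports. So Yannick Oliveira's organization is 3 direct reports plus everyone under them: 1 + 1 + 1 = 3.

3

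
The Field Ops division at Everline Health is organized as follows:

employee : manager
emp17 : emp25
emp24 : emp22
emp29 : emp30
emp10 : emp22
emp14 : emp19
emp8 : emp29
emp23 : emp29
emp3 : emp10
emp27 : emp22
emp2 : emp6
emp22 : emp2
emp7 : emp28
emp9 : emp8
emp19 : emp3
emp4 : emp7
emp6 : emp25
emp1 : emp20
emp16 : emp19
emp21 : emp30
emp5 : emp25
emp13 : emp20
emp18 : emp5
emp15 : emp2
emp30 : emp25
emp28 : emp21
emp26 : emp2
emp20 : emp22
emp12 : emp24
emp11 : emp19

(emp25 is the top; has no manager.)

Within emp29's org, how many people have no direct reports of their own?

The people in emp29's organization with no one reporting to them are emp23, emp9. That is 2.

2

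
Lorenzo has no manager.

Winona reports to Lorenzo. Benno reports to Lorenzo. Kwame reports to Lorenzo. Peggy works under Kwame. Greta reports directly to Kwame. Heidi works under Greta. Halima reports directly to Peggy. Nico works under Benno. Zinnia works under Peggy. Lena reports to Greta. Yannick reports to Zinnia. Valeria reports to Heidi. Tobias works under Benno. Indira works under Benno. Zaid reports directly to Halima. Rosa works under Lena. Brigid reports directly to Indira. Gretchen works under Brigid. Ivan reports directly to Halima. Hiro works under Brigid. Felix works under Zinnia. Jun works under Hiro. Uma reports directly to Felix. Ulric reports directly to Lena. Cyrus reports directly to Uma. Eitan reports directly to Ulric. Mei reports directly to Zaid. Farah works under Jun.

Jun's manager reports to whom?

Brigid

Jun reports to Hiro, and Hiro reports to Brigid. So Jun's skip-level manager is Brigid.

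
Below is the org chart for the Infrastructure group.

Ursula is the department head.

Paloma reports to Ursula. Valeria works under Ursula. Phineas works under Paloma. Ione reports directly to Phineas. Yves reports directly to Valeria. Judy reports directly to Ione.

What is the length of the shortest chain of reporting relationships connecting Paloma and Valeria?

Paloma is 1 level below Ursula, and Valeria is 1 level below Ursula (their lowest common manager). The shortest path runs up from Paloma to Ursula and back down to Valeria: 1 + 1 = 2 links.

2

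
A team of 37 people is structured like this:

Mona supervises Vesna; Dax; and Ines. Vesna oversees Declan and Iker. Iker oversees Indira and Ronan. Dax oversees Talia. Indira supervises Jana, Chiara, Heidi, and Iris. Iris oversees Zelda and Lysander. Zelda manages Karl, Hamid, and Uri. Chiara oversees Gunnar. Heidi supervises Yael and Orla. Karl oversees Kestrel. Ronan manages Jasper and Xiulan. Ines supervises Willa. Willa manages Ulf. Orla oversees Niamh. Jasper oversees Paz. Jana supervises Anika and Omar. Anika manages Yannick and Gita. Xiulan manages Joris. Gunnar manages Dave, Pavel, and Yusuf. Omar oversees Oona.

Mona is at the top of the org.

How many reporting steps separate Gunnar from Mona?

5

Chain from Gunnar up to Mona: Gunnar → Chiara → Indira → Iker → Vesna → Mona. That is 5 steps up, so Gunnar is 5 levels below Mona.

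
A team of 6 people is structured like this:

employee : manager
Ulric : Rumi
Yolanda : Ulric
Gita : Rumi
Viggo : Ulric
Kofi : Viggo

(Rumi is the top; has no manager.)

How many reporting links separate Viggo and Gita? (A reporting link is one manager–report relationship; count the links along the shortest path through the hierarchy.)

3

Viggo is 2 levels below Rumi, and Gita is 1 level below Rumi (their lowest common manager). The shortest path runs up from Viggo to Rumi and back down to Gita: 2 + 1 = 3 links.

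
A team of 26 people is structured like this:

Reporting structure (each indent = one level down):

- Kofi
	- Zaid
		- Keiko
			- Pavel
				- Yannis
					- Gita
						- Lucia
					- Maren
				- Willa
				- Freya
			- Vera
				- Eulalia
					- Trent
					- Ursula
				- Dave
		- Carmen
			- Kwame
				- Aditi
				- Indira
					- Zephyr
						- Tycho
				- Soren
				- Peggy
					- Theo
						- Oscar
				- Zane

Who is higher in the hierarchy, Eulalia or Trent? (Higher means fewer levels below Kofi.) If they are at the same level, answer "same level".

Eulalia

Eulalia is 4 levels below Kofi; Trent is 5. Eulalia is higher.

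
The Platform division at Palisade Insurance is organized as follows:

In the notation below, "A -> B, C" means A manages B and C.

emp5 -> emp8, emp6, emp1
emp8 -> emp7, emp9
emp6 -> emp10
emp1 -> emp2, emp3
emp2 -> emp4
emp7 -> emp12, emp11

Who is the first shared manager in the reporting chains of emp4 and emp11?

emp5

emp4's chain of managers is emp2, emp1, emp5. emp11's chain of managers is emp7, emp8, emp5. The first manager that appears in both chains is emp5.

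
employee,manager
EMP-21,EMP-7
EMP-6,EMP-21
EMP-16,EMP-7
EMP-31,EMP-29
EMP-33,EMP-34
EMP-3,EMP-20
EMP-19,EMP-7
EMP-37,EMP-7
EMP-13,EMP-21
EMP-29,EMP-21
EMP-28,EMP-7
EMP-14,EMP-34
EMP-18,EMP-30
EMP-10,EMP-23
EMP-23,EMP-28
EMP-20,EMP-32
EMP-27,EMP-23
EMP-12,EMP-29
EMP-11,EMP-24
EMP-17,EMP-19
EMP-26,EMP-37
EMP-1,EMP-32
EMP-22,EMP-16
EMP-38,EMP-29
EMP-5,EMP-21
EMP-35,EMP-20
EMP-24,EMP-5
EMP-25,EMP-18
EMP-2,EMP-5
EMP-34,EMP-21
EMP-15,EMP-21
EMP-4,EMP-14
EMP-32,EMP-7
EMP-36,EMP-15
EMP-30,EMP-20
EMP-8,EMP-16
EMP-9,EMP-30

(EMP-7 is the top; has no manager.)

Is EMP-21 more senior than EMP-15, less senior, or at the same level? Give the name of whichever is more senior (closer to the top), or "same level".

EMP-21 is 1 level below EMP-7; EMP-15 is 2. EMP-21 is higher.

EMP-21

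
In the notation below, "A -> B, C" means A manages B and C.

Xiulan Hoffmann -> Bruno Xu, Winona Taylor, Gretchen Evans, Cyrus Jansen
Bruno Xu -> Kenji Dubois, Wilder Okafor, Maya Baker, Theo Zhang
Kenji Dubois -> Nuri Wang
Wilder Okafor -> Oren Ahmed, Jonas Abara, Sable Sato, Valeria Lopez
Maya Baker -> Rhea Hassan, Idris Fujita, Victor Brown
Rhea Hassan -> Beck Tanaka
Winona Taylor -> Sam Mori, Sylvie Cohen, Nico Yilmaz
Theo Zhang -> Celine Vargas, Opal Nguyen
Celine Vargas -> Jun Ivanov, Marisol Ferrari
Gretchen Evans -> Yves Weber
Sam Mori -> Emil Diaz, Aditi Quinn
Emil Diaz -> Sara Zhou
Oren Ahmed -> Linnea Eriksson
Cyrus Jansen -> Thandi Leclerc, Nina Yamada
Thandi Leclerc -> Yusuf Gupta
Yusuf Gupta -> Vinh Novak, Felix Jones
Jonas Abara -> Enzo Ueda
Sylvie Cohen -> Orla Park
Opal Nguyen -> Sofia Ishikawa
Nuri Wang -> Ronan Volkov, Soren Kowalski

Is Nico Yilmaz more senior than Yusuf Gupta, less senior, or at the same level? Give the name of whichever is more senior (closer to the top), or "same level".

Nico Yilmaz

Nico Yilmaz is 2 levels below Xiulan Hoffmann; Yusuf Gupta is 3. Nico Yilmaz is higher.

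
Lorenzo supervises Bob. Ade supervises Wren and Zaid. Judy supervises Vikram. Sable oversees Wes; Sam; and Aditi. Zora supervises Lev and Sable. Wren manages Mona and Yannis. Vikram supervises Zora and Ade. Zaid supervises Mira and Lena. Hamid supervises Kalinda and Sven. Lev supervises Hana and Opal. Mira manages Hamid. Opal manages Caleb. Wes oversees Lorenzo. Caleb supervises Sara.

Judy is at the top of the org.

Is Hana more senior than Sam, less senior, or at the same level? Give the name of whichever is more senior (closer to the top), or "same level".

same level

Both Hana and Sam are 4 levels below Judy.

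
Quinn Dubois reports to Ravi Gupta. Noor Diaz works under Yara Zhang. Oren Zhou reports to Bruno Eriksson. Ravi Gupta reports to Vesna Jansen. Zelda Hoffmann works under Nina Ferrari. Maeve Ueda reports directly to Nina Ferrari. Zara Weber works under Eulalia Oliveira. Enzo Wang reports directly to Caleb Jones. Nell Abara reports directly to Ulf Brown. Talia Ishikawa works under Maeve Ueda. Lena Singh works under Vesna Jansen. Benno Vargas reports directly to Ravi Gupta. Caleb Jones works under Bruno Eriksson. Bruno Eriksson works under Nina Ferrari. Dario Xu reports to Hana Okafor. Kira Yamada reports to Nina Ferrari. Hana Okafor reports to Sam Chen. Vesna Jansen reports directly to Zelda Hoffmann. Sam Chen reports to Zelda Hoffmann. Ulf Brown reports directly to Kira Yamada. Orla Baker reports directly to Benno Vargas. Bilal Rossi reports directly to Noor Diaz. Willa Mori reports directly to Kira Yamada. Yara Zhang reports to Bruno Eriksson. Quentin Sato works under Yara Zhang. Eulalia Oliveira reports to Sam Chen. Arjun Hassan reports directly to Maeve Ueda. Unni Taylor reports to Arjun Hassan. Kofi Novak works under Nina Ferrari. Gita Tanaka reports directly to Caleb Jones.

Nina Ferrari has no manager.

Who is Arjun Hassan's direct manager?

Maeve Ueda

Arjun Hassan reports directly to Maeve Ueda.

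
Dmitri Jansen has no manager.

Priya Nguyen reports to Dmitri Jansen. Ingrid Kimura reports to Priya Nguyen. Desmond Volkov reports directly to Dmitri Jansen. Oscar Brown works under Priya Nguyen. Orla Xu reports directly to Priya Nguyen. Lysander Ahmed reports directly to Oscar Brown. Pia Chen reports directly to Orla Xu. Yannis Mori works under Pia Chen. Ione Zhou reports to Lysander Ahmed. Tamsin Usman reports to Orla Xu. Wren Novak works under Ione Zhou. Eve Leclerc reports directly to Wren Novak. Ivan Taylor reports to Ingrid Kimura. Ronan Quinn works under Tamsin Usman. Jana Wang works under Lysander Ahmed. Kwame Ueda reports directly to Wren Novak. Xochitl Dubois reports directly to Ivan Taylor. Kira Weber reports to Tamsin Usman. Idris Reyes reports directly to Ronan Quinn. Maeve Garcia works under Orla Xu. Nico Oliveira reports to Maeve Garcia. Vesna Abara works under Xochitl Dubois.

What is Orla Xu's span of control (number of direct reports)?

Orla Xu directly manages Pia Chen, Tamsin Usman, Maeve Garcia. That is 3 direct reports.

3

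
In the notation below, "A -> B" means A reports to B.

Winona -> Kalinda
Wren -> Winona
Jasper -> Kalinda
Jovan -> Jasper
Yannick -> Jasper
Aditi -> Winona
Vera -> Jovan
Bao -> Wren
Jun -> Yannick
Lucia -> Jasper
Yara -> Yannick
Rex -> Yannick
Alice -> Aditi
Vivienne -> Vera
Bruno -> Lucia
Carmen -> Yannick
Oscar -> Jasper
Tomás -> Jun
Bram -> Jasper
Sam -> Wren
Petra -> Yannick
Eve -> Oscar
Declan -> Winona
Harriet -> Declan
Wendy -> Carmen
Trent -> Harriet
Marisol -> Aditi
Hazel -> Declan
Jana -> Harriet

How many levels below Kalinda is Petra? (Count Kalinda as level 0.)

Chain from Petra up to Kalinda: Petra → Yannick → Jasper → Kalinda. That is 3 steps up, so Petra is 3 levels below Kalinda.

3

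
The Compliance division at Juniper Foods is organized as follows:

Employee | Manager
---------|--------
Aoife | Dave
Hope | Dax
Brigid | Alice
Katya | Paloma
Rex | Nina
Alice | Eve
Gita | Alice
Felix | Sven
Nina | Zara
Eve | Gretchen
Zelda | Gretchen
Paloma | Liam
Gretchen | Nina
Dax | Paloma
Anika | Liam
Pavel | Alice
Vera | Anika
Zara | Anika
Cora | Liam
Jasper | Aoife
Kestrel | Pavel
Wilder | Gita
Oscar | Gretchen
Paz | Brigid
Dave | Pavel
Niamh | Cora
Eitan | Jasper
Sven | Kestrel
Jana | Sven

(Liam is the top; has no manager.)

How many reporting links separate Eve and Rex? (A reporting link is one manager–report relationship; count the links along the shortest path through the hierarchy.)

Eve is 2 levels below Nina, and Rex is 1 level below Nina (their lowest common manager). The shortest path runs up from Eve to Nina and back down to Rex: 2 + 1 = 3 links.

3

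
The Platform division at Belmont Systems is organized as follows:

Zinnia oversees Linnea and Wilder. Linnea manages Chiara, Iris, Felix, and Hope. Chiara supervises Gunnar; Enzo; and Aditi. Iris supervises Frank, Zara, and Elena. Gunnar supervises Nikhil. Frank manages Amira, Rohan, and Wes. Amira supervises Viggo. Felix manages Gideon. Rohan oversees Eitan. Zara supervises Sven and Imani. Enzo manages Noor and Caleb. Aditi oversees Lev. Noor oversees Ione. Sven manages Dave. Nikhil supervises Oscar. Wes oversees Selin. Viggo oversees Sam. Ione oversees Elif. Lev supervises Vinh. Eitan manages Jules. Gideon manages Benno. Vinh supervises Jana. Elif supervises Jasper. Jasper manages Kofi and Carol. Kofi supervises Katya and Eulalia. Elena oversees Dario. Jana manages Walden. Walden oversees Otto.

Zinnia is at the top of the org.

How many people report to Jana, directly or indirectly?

Jana directly manages Walden. Under Walden: Otto (1). That's 2 in total.

2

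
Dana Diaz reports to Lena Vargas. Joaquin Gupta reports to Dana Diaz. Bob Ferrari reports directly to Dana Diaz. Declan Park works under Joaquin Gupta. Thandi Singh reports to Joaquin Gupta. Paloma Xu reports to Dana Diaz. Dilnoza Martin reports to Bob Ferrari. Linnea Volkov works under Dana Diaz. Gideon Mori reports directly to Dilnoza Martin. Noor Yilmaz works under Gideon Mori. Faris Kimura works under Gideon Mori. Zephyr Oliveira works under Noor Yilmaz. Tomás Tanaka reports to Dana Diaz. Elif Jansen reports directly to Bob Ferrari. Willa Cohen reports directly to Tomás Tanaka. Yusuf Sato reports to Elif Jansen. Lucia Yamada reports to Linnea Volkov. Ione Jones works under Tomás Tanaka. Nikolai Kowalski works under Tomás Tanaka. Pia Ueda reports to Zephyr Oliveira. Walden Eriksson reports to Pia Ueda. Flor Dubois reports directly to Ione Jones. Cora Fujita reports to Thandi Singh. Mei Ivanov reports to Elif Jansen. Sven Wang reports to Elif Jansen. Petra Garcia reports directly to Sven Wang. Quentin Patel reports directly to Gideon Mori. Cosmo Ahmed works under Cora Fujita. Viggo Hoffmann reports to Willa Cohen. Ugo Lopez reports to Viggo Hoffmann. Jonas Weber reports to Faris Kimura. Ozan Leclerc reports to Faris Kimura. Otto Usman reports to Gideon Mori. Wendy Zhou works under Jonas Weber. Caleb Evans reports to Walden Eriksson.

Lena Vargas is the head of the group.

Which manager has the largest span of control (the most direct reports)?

Direct-report counts: Lena Vargas has 1; Dana Diaz has 5; Tomás Tanaka has 3; Ione Jones has 1; Willa Cohen has 1; Viggo Hoffmann has 1; Linnea Volkov has 1; Bob Ferrari has 2; Elif Jansen has 3; Sven Wang has 1; Dilnoza Martin has 1; Gideon Mori has 4; Faris Kimura has 2; Jonas Weber has 1; Noor Yilmaz has 1; Zephyr Oliveira has 1; Pia Ueda has 1; Walden Eriksson has 1; Joaquin Gupta has 2; Thandi Singh has 1; Cora Fujita has 1. The largest is 5, held by Dana Diaz.

Dana Diaz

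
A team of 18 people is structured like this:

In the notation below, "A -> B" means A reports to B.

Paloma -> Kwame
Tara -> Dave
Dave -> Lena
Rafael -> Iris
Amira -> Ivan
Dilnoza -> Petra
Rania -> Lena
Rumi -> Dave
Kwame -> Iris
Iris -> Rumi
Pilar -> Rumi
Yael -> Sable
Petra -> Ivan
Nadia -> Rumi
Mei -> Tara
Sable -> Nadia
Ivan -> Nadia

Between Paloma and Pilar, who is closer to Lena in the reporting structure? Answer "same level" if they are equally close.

Pilar

Paloma is 5 levels below Lena; Pilar is 3. Pilar is higher.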